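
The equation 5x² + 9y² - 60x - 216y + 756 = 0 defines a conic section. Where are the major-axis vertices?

Collect terms: 5(x² - 12x) + 9(y² - 24y) = -756
5(x - 6)² + 9(y - 12)² = -756 + 180 + 1296 = 720
Dividing both sides by 720: (x - 6)²/144 + (y - 12)²/80 = 1
Ellipse, center (6, 12), major axis horizontal; a² = 144, b² = 80.
a = 12. Vertices at (h ± a, k).

(-6, 12) and (18, 12)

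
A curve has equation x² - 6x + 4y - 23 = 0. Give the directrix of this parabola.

Only x is squared. Complete the square in x: (x - 3)² = -4(y - 8).
Vertex (3, 8); 4p = -4 so p = -1. Opens down.
Directrix is the horizontal line y = k − p = 8 − (-1) = 9.

y = 9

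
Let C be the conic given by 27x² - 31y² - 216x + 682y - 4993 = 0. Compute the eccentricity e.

Group the x- and y-terms: 27(x² - 8x) -31(y² - 22y) = 4993
Complete the square in x and y: 27(x - 4)² -31(y - 11)² = 4993 + 432 - 3751 = 1674
Divide through by 1674 to get (x - 4)²/62 - (y - 11)²/54 = 1.
Hyperbola, center (4, 11), transverse axis horizontal; a² = 62, b² = 54.
c² = a² + b² = 116, so c = 2√29.
e = c/a = 2√29/√62 = √1798/31.

e = √1798/31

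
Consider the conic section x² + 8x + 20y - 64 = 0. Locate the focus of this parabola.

Only x is squared. Complete the square in x: (x + 4)² = -20(y - 4).
Vertex (-4, 4); 4p = -20 so p = -5. Opens down.
Focus is p units from the vertex along the axis: (h, k + p).

(-4, -1)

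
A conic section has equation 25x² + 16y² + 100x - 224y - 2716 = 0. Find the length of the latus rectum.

Group the x- and y-terms: 25(x² + 4x) + 16(y² - 14y) = 2716
Complete the square in x and y: 25(x + 2)² + 16(y - 7)² = 2716 + 100 + 784 = 3600
Divide through by 3600 to get (x + 2)²/144 + (y - 7)²/225 = 1.
Ellipse, center (-2, 7), major axis vertical; a² = 225, b² = 144.
Latus rectum length = 2b²/a = 2·144/15 = 96/5.

96/5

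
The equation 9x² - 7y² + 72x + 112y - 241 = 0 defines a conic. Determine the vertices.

Rearranging, 9(x² + 8x) -7(y² - 16y) = 241.
Completing the square gives 9(x + 4)² -7(y - 8)² = 241 + 144 - 448 = -63.
Dividing both sides by -63: (y - 8)²/9 - (x + 4)²/7 = 1
Hyperbola, center (-4, 8), transverse axis vertical; a² = 9, b² = 7.
a = 3. Vertices at (h, k ± a).

(-4, 5) and (-4, 11)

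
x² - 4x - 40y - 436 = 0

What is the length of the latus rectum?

Only x is squared. Complete the square in x: (x - 2)² = 40(y + 11).
Vertex (2, -11); 4p = 40 so p = 10. Opens up.
Latus rectum length = |4p| = 40.

40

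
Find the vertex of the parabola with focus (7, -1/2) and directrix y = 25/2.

(7, 6)

The vertex is the midpoint between the focus and the directrix along the axis of symmetry.
Axis is vertical (directrix is horizontal). Vertex y-coordinate = (-1/2 + 25/2)/2 = 6; x-coordinate = 7.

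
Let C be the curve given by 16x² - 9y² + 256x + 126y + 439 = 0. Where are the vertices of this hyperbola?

(-11, 7) and (-5, 7)

Group: 16(x² + 16x) -9(y² - 14y) = -439
Completing the square gives 16(x + 8)² -9(y - 7)² = -439 + 1024 - 441 = 144.
Divide by 144: (x + 8)²/9 - (y - 7)²/16 = 1
Hyperbola, center (-8, 7), transverse axis horizontal; a² = 9, b² = 16.
a = 3. Vertices at (h ± a, k).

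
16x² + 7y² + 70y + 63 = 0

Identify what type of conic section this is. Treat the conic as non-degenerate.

ellipse

No xy term. Coefficients of x² and y² are A = 16, C = 7.
A and C have the same sign but A ≠ C ⇒ ellipse.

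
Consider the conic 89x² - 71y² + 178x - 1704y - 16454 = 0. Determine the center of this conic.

Rearranging, 89(x² + 2x) -71(y² + 24y) = 16454.
Completing the square gives 89(x + 1)² -71(y + 12)² = 16454 + 89 - 10224 = 6319.
Divide by 6319: (x + 1)²/71 - (y + 12)²/89 = 1
Hyperbola with center (-1, -12).

(-1, -12)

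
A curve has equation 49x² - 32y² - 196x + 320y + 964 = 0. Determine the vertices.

Group the x- and y-terms: 49(x² - 4x) -32(y² - 10y) = -964
Complete the square in x and y: 49(x - 2)² -32(y - 5)² = -964 + 196 - 800 = -1568
Divide through by -1568 to get (y - 5)²/49 - (x - 2)²/32 = 1.
Hyperbola, center (2, 5), transverse axis vertical; a² = 49, b² = 32.
a = 7. Vertices at (h, k ± a).

(2, -2) and (2, 12)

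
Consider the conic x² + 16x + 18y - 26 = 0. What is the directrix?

Only x is squared. Complete the square in x: (x + 8)² = -18(y - 5).
Vertex (-8, 5); 4p = -18 so p = -9/2. Opens down.
Directrix is the horizontal line y = k − p = 5 − (-9/2) = 19/2.

y = 19/2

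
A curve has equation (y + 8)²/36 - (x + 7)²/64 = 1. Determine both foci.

Center (-7, -8). The positive term is the y-term, so the transverse axis is vertical; a² = 36, b² = 64.
c² = a² + b² = 36 + 64 = 100, so c = 10.
Foci lie on the vertical axis through the center: (h, k ± c).

(-7, -18) and (-7, 2)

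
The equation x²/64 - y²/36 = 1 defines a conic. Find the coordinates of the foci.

Center (0, 0). The positive term is the x-term, so the transverse axis is horizontal; a² = 64, b² = 36.
c² = a² + b² = 64 + 36 = 100, so c = 10.
Foci lie on the horizontal axis through the center: (h ± c, k).

(-10, 0) and (10, 0)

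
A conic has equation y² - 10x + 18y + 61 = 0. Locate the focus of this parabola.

(1/2, -9)

Only y is squared. Complete the square in y: (y + 9)² = 10(x + 2).
Vertex (-2, -9); 4p = 10 so p = 5/2. Opens right.
Focus is p units from the vertex along the axis: (h + p, k).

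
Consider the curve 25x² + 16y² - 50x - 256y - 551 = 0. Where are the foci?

(1, 2) and (1, 14)

Collect terms: 25(x² - 2x) + 16(y² - 16y) = 551
25(x - 1)² + 16(y - 8)² = 551 + 25 + 1024 = 1600
Divide by 1600: (x - 1)²/64 + (y - 8)²/100 = 1
Ellipse, center (1, 8), major axis vertical; a² = 100, b² = 64.
c² = a² - b² = 100 - 64 = 36, so c = 6.
Foci lie on the vertical axis through the center: (h, k ± c).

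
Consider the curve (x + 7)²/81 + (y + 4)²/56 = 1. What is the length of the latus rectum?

112/9

Center (-7, -4). The larger denominator 81 sits under the x-term, so the major axis is horizontal; a² = 81, b² = 56.
Latus rectum length = 2b²/a = 2·56/9 = 112/9.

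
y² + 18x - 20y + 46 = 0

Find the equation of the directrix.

Only y is squared. Complete the square in y: (y - 10)² = -18(x - 3).
Vertex (3, 10); 4p = -18 so p = -9/2. Opens left.
Directrix is the vertical line x = h − p = 3 − (-9/2) = 15/2.

x = 15/2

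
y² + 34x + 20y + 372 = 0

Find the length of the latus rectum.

Only y is squared. Complete the square in y: (y + 10)² = -34(x + 8).
Vertex (-8, -10); 4p = -34 so p = -17/2. Opens left.
Latus rectum length = |4p| = 34.

34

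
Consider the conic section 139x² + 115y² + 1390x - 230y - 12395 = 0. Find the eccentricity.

e = 2√834/139

139(x² + 10x) + 115(y² - 2y) = 12395
Completing the square gives 139(x + 5)² + 115(y - 1)² = 12395 + 3475 + 115 = 15985.
Dividing both sides by 15985: (x + 5)²/115 + (y - 1)²/139 = 1
Ellipse, center (-5, 1), major axis vertical; a² = 139, b² = 115.
c² = a² - b² = 24, so c = 2√6.
e = c/a = 2√6/√139 = 2√834/139.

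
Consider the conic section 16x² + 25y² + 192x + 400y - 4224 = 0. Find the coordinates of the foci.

(-18, -8) and (6, -8)

Group: 16(x² + 12x) + 25(y² + 16y) = 4224
Complete the square: 16(x + 6)² + 25(y + 8)² = 4224 + 576 + 1600 = 6400
Divide by 6400: (x + 6)²/400 + (y + 8)²/256 = 1
Ellipse, center (-6, -8), major axis horizontal; a² = 400, b² = 256.
c² = a² - b² = 400 - 256 = 144, so c = 12.
Foci lie on the horizontal axis through the center: (h ± c, k).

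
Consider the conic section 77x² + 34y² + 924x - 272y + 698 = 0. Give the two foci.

(-6, 4 - √43) and (-6, 4 + √43)

Group: 77(x² + 12x) + 34(y² - 8y) = -698
Completing the square gives 77(x + 6)² + 34(y - 4)² = -698 + 2772 + 544 = 2618.
Divide by 2618: (x + 6)²/34 + (y - 4)²/77 = 1
Ellipse, center (-6, 4), major axis vertical; a² = 77, b² = 34.
c² = a² - b² = 77 - 34 = 43, so c = √43.
Foci lie on the vertical axis through the center: (h, k ± c).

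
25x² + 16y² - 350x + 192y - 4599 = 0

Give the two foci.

(7, -18) and (7, 6)

Group the x- and y-terms: 25(x² - 14x) + 16(y² + 12y) = 4599
25(x - 7)² + 16(y + 6)² = 4599 + 1225 + 576 = 6400
Divide through by 6400 to get (x - 7)²/256 + (y + 6)²/400 = 1.
Ellipse, center (7, -6), major axis vertical; a² = 400, b² = 256.
c² = a² - b² = 400 - 256 = 144, so c = 12.
Foci lie on the vertical axis through the center: (h, k ± c).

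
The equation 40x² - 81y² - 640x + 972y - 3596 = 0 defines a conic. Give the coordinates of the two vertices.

(-1, 6) and (17, 6)

40(x² - 16x) -81(y² - 12y) = 3596
Complete the square in x and y: 40(x - 8)² -81(y - 6)² = 3596 + 2560 - 2916 = 3240
Dividing both sides by 3240: (x - 8)²/81 - (y - 6)²/40 = 1
Hyperbola, center (8, 6), transverse axis horizontal; a² = 81, b² = 40.
a = 9. Vertices at (h ± a, k).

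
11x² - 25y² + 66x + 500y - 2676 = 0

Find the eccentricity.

Collect terms: 11(x² + 6x) -25(y² - 20y) = 2676
11(x + 3)² -25(y - 10)² = 2676 + 99 - 2500 = 275
Dividing both sides by 275: (x + 3)²/25 - (y - 10)²/11 = 1
Hyperbola, center (-3, 10), transverse axis horizontal; a² = 25, b² = 11.
c² = a² + b² = 36, so c = 6.
e = c/a = 6/5.

e = 6/5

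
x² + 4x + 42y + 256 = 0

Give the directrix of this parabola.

y = 9/2

Only x is squared. Complete the square in x: (x + 2)² = -42(y + 6).
Vertex (-2, -6); 4p = -42 so p = -21/2. Opens down.
Directrix is the horizontal line y = k − p = -6 − (-21/2) = 9/2.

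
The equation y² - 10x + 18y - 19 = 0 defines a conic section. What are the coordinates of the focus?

(-15/2, -9)

Only y is squared. Complete the square in y: (y + 9)² = 10(x + 10).
Vertex (-10, -9); 4p = 10 so p = 5/2. Opens right.
Focus is p units from the vertex along the axis: (h + p, k).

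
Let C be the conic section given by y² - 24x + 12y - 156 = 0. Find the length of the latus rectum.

24

Only y is squared. Complete the square in y: (y + 6)² = 24(x + 8).
Vertex (-8, -6); 4p = 24 so p = 6. Opens right.
Latus rectum length = |4p| = 24.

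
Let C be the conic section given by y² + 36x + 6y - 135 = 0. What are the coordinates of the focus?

(-5, -3)

Only y is squared. Complete the square in y: (y + 3)² = -36(x - 4).
Vertex (4, -3); 4p = -36 so p = -9. Opens left.
Focus is p units from the vertex along the axis: (h + p, k).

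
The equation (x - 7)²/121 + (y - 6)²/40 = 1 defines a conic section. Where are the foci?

(-2, 6) and (16, 6)

Center (7, 6). The larger denominator 121 sits under the x-term, so the major axis is horizontal; a² = 121, b² = 40.
c² = a² - b² = 121 - 40 = 81, so c = 9.
Foci lie on the horizontal axis through the center: (h ± c, k).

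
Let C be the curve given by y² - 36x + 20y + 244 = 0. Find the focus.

Only y is squared. Complete the square in y: (y + 10)² = 36(x - 4).
Vertex (4, -10); 4p = 36 so p = 9. Opens right.
Focus is p units from the vertex along the axis: (h + p, k).

(13, -10)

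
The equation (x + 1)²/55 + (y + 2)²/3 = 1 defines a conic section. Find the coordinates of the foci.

Center (-1, -2). The larger denominator 55 sits under the x-term, so the major axis is horizontal; a² = 55, b² = 3.
c² = a² - b² = 55 - 3 = 52, so c = 2√13.
Foci lie on the horizontal axis through the center: (h ± c, k).

(-1 - 2√13, -2) and (-1 + 2√13, -2)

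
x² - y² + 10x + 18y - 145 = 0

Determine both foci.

(-5 - √178, 9) and (-5 + √178, 9)

Collect terms: (x² + 10x) -(y² - 18y) = 145
Complete the square in x and y: (x + 5)² -(y - 9)² = 145 + 25 - 81 = 89
Divide through by 89 to get (x + 5)²/89 - (y - 9)²/89 = 1.
Hyperbola, center (-5, 9), transverse axis horizontal; a² = 89, b² = 89.
c² = a² + b² = 89 + 89 = 178, so c = √178.
Foci lie on the horizontal axis through the center: (h ± c, k).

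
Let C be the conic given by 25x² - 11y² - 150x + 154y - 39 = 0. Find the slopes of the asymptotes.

Collect terms: 25(x² - 6x) -11(y² - 14y) = 39
25(x - 3)² -11(y - 7)² = 39 + 225 - 539 = -275
Dividing both sides by -275: (y - 7)²/25 - (x - 3)²/11 = 1
Hyperbola, center (3, 7), transverse axis vertical; a² = 25, b² = 11.
For a vertical hyperbola the asymptotes have slope ±a/b.
Here that is ±5/√11 = ±5√11/11.

5√11/11 and -5√11/11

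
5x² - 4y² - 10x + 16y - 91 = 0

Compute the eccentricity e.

Collect terms: 5(x² - 2x) -4(y² - 4y) = 91
5(x - 1)² -4(y - 2)² = 91 + 5 - 16 = 80
Dividing both sides by 80: (x - 1)²/16 - (y - 2)²/20 = 1
Hyperbola, center (1, 2), transverse axis horizontal; a² = 16, b² = 20.
c² = a² + b² = 36, so c = 6.
e = c/a = 6/4 = 3/2.

e = 3/2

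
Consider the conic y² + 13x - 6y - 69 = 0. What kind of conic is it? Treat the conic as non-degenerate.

No xy term. Coefficients of x² and y² are A = 0, C = 1.
Exactly one squared variable ⇒ parabola.

parabola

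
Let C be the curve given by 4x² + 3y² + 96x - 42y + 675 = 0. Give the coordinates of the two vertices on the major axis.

Group: 4(x² + 24x) + 3(y² - 14y) = -675
Complete the square: 4(x + 12)² + 3(y - 7)² = -675 + 576 + 147 = 48
Divide through by 48 to get (x + 12)²/12 + (y - 7)²/16 = 1.
Ellipse, center (-12, 7), major axis vertical; a² = 16, b² = 12.
a = 4. Vertices at (h, k ± a).

(-12, 3) and (-12, 11)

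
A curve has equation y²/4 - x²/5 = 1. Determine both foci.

(0, -3) and (0, 3)

Center (0, 0). The positive term is the y-term, so the transverse axis is vertical; a² = 4, b² = 5.
c² = a² + b² = 4 + 5 = 9, so c = 3.
Foci lie on the vertical axis through the center: (h, k ± c).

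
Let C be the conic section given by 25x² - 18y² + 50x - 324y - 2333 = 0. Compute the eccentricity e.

Rearranging, 25(x² + 2x) -18(y² + 18y) = 2333.
Complete the square: 25(x + 1)² -18(y + 9)² = 2333 + 25 - 1458 = 900
Divide by 900: (x + 1)²/36 - (y + 9)²/50 = 1
Hyperbola, center (-1, -9), transverse axis horizontal; a² = 36, b² = 50.
c² = a² + b² = 86, so c = √86.
e = c/a = √86/6.

e = √86/6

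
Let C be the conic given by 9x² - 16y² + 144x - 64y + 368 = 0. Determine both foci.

(-13, -2) and (-3, -2)

Group: 9(x² + 16x) -16(y² + 4y) = -368
Complete the square in x and y: 9(x + 8)² -16(y + 2)² = -368 + 576 - 64 = 144
Divide by 144: (x + 8)²/16 - (y + 2)²/9 = 1
Hyperbola, center (-8, -2), transverse axis horizontal; a² = 16, b² = 9.
c² = a² + b² = 16 + 9 = 25, so c = 5.
Foci lie on the horizontal axis through the center: (h ± c, k).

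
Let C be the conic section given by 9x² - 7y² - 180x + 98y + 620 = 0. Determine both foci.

(10, 3) and (10, 11)

Group: 9(x² - 20x) -7(y² - 14y) = -620
Complete the square in x and y: 9(x - 10)² -7(y - 7)² = -620 + 900 - 343 = -63
Divide through by -63 to get (y - 7)²/9 - (x - 10)²/7 = 1.
Hyperbola, center (10, 7), transverse axis vertical; a² = 9, b² = 7.
c² = a² + b² = 9 + 7 = 16, so c = 4.
Foci lie on the vertical axis through the center: (h, k ± c).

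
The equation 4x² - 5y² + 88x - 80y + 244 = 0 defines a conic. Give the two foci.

(-11, -14) and (-11, -2)

Rearranging, 4(x² + 22x) -5(y² + 16y) = -244.
Completing the square gives 4(x + 11)² -5(y + 8)² = -244 + 484 - 320 = -80.
Dividing both sides by -80: (y + 8)²/16 - (x + 11)²/20 = 1
Hyperbola, center (-11, -8), transverse axis vertical; a² = 16, b² = 20.
c² = a² + b² = 16 + 20 = 36, so c = 6.
Foci lie on the vertical axis through the center: (h, k ± c).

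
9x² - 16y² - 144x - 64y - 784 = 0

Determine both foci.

(-7, -2) and (23, -2)

Rearranging, 9(x² - 16x) -16(y² + 4y) = 784.
9(x - 8)² -16(y + 2)² = 784 + 576 - 64 = 1296
Divide by 1296: (x - 8)²/144 - (y + 2)²/81 = 1
Hyperbola, center (8, -2), transverse axis horizontal; a² = 144, b² = 81.
c² = a² + b² = 144 + 81 = 225, so c = 15.
Foci lie on the horizontal axis through the center: (h ± c, k).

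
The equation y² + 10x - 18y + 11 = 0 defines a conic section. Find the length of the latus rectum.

10

Only y is squared. Complete the square in y: (y - 9)² = -10(x - 7).
Vertex (7, 9); 4p = -10 so p = -5/2. Opens left.
Latus rectum length = |4p| = 10.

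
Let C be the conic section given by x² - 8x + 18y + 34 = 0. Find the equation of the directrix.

Only x is squared. Complete the square in x: (x - 4)² = -18(y + 1).
Vertex (4, -1); 4p = -18 so p = -9/2. Opens down.
Directrix is the horizontal line y = k − p = -1 − (-9/2) = 7/2.

y = 7/2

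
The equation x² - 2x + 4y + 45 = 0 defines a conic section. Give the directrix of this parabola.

Only x is squared. Complete the square in x: (x - 1)² = -4(y + 11).
Vertex (1, -11); 4p = -4 so p = -1. Opens down.
Directrix is the horizontal line y = k − p = -11 − (-1) = -10.

y = -10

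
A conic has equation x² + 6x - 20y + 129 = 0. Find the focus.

Only x is squared. Complete the square in x: (x + 3)² = 20(y - 6).
Vertex (-3, 6); 4p = 20 so p = 5. Opens up.
Focus is p units from the vertex along the axis: (h, k + p).

(-3, 11)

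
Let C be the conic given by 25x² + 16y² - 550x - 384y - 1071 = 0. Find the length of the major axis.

40

Collect terms: 25(x² - 22x) + 16(y² - 24y) = 1071
25(x - 11)² + 16(y - 12)² = 1071 + 3025 + 2304 = 6400
Dividing both sides by 6400: (x - 11)²/256 + (y - 12)²/400 = 1
Ellipse, center (11, 12), major axis vertical; a² = 400, b² = 256.
a² = 400 so a = 20; the major axis has length 2a = 40.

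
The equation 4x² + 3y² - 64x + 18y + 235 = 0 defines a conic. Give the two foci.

Group: 4(x² - 16x) + 3(y² + 6y) = -235
4(x - 8)² + 3(y + 3)² = -235 + 256 + 27 = 48
Divide through by 48 to get (x - 8)²/12 + (y + 3)²/16 = 1.
Ellipse, center (8, -3), major axis vertical; a² = 16, b² = 12.
c² = a² - b² = 16 - 12 = 4, so c = 2.
Foci lie on the vertical axis through the center: (h, k ± c).

(8, -5) and (8, -1)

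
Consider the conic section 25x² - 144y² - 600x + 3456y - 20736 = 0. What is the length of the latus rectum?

25/6

Rearranging, 25(x² - 24x) -144(y² - 24y) = 20736.
Completing the square gives 25(x - 12)² -144(y - 12)² = 20736 + 3600 - 20736 = 3600.
Dividing both sides by 3600: (x - 12)²/144 - (y - 12)²/25 = 1
Hyperbola, center (12, 12), transverse axis horizontal; a² = 144, b² = 25.
Latus rectum length = 2b²/a = 2·25/12 = 25/6.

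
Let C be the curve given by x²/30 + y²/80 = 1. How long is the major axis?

8√5

Center (0, 0). The larger denominator 80 sits under the y-term, so the major axis is vertical; a² = 80, b² = 30.
a² = 80 so a = 4√5; the major axis has length 2a = 8√5.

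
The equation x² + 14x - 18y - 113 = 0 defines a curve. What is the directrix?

Only x is squared. Complete the square in x: (x + 7)² = 18(y + 9).
Vertex (-7, -9); 4p = 18 so p = 9/2. Opens up.
Directrix is the horizontal line y = k − p = -9 − (9/2) = -27/2.

y = -27/2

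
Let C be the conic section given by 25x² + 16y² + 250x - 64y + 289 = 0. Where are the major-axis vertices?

(-5, -3) and (-5, 7)

Group the x- and y-terms: 25(x² + 10x) + 16(y² - 4y) = -289
Complete the square: 25(x + 5)² + 16(y - 2)² = -289 + 625 + 64 = 400
Divide through by 400 to get (x + 5)²/16 + (y - 2)²/25 = 1.
Ellipse, center (-5, 2), major axis vertical; a² = 25, b² = 16.
a = 5. Vertices at (h, k ± a).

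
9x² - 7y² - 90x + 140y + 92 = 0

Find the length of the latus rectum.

Group the x- and y-terms: 9(x² - 10x) -7(y² - 20y) = -92
Complete the square: 9(x - 5)² -7(y - 10)² = -92 + 225 - 700 = -567
Dividing both sides by -567: (y - 10)²/81 - (x - 5)²/63 = 1
Hyperbola, center (5, 10), transverse axis vertical; a² = 81, b² = 63.
Latus rectum length = 2b²/a = 2·63/9 = 14.

14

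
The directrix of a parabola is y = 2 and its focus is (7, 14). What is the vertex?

(7, 8)

The vertex is the midpoint between the focus and the directrix along the axis of symmetry.
Axis is vertical (directrix is horizontal). Vertex y-coordinate = (14 + 2)/2 = 8; x-coordinate = 7.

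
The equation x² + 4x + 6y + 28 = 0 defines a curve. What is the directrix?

Only x is squared. Complete the square in x: (x + 2)² = -6(y + 4).
Vertex (-2, -4); 4p = -6 so p = -3/2. Opens down.
Directrix is the horizontal line y = k − p = -4 − (-3/2) = -5/2.

y = -5/2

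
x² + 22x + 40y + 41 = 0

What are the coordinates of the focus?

Only x is squared. Complete the square in x: (x + 11)² = -40(y - 2).
Vertex (-11, 2); 4p = -40 so p = -10. Opens down.
Focus is p units from the vertex along the axis: (h, k + p).

(-11, -8)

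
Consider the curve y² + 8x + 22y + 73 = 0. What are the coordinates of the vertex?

Only y is squared. Complete the square in y: (y + 11)² = -8(x - 6).
Vertex (6, -11); 4p = -8 so p = -2. Opens left.

(6, -11)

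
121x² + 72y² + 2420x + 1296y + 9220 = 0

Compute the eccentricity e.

Collect terms: 121(x² + 20x) + 72(y² + 18y) = -9220
Complete the square: 121(x + 10)² + 72(y + 9)² = -9220 + 12100 + 5832 = 8712
Divide through by 8712 to get (x + 10)²/72 + (y + 9)²/121 = 1.
Ellipse, center (-10, -9), major axis vertical; a² = 121, b² = 72.
c² = a² - b² = 49, so c = 7.
e = c/a = 7/11.

e = 7/11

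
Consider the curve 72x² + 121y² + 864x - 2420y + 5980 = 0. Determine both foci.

(-13, 10) and (1, 10)

Group the x- and y-terms: 72(x² + 12x) + 121(y² - 20y) = -5980
Complete the square: 72(x + 6)² + 121(y - 10)² = -5980 + 2592 + 12100 = 8712
Divide by 8712: (x + 6)²/121 + (y - 10)²/72 = 1
Ellipse, center (-6, 10), major axis horizontal; a² = 121, b² = 72.
c² = a² - b² = 121 - 72 = 49, so c = 7.
Foci lie on the horizontal axis through the center: (h ± c, k).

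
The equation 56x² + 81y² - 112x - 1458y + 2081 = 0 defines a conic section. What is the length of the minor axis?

Group: 56(x² - 2x) + 81(y² - 18y) = -2081
56(x - 1)² + 81(y - 9)² = -2081 + 56 + 6561 = 4536
Divide through by 4536 to get (x - 1)²/81 + (y - 9)²/56 = 1.
Ellipse, center (1, 9), major axis horizontal; a² = 81, b² = 56.
b² = 56 so b = 2√14; the minor axis has length 2b = 4√14.

4√14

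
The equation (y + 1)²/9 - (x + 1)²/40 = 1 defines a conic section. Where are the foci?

Center (-1, -1). The positive term is the y-term, so the transverse axis is vertical; a² = 9, b² = 40.
c² = a² + b² = 9 + 40 = 49, so c = 7.
Foci lie on the vertical axis through the center: (h, k ± c).

(-1, -8) and (-1, 6)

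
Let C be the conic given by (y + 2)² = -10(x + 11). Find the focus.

Vertex (-11, -2); 4p = -10 so p = -5/2. Opens left.
Focus is p units from the vertex along the axis: (h + p, k).

(-27/2, -2)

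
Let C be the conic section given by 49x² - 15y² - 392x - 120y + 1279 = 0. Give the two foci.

Rearranging, 49(x² - 8x) -15(y² + 8y) = -1279.
Complete the square: 49(x - 4)² -15(y + 4)² = -1279 + 784 - 240 = -735
Divide through by -735 to get (y + 4)²/49 - (x - 4)²/15 = 1.
Hyperbola, center (4, -4), transverse axis vertical; a² = 49, b² = 15.
c² = a² + b² = 49 + 15 = 64, so c = 8.
Foci lie on the vertical axis through the center: (h, k ± c).

(4, -12) and (4, 4)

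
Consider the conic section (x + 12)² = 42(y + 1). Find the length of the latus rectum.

42

Vertex (-12, -1); 4p = 42 so p = 21/2. Opens up.
Latus rectum length = |4p| = 42.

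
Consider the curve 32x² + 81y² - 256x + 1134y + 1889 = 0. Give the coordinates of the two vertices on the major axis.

Rearranging, 32(x² - 8x) + 81(y² + 14y) = -1889.
Complete the square: 32(x - 4)² + 81(y + 7)² = -1889 + 512 + 3969 = 2592
Dividing both sides by 2592: (x - 4)²/81 + (y + 7)²/32 = 1
Ellipse, center (4, -7), major axis horizontal; a² = 81, b² = 32.
a = 9. Vertices at (h ± a, k).

(-5, -7) and (13, -7)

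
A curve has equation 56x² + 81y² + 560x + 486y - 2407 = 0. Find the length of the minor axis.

Group the x- and y-terms: 56(x² + 10x) + 81(y² + 6y) = 2407
Complete the square: 56(x + 5)² + 81(y + 3)² = 2407 + 1400 + 729 = 4536
Divide by 4536: (x + 5)²/81 + (y + 3)²/56 = 1
Ellipse, center (-5, -3), major axis horizontal; a² = 81, b² = 56.
b² = 56 so b = 2√14; the minor axis has length 2b = 4√14.

4√14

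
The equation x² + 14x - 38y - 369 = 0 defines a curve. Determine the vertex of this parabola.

Only x is squared. Complete the square in x: (x + 7)² = 38(y + 11).
Vertex (-7, -11); 4p = 38 so p = 19/2. Opens up.

(-7, -11)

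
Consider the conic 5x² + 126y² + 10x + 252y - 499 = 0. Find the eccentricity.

Collect terms: 5(x² + 2x) + 126(y² + 2y) = 499
Completing the square gives 5(x + 1)² + 126(y + 1)² = 499 + 5 + 126 = 630.
Dividing both sides by 630: (x + 1)²/126 + (y + 1)²/5 = 1
Ellipse, center (-1, -1), major axis horizontal; a² = 126, b² = 5.
c² = a² - b² = 121, so c = 11.
e = c/a = 11/3√14 = 11√14/42.

e = 11√14/42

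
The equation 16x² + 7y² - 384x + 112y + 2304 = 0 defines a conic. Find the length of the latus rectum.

7

Collect terms: 16(x² - 24x) + 7(y² + 16y) = -2304
Complete the square in x and y: 16(x - 12)² + 7(y + 8)² = -2304 + 2304 + 448 = 448
Divide through by 448 to get (x - 12)²/28 + (y + 8)²/64 = 1.
Ellipse, center (12, -8), major axis vertical; a² = 64, b² = 28.
Latus rectum length = 2b²/a = 2·28/8 = 7.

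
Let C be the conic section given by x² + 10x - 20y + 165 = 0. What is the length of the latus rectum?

Only x is squared. Complete the square in x: (x + 5)² = 20(y - 7).
Vertex (-5, 7); 4p = 20 so p = 5. Opens up.
Latus rectum length = |4p| = 20.

20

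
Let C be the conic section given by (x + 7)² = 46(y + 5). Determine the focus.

(-7, 13/2)

Vertex (-7, -5); 4p = 46 so p = 23/2. Opens up.
Focus is p units from the vertex along the axis: (h, k + p).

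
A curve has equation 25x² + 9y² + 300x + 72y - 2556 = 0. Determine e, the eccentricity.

Group the x- and y-terms: 25(x² + 12x) + 9(y² + 8y) = 2556
Complete the square in x and y: 25(x + 6)² + 9(y + 4)² = 2556 + 900 + 144 = 3600
Divide through by 3600 to get (x + 6)²/144 + (y + 4)²/400 = 1.
Ellipse, center (-6, -4), major axis vertical; a² = 400, b² = 144.
c² = a² - b² = 256, so c = 16.
e = c/a = 16/20 = 4/5.

e = 4/5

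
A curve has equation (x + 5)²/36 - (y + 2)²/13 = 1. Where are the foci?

(-12, -2) and (2, -2)

Center (-5, -2). The positive term is the x-term, so the transverse axis is horizontal; a² = 36, b² = 13.
c² = a² + b² = 36 + 13 = 49, so c = 7.
Foci lie on the horizontal axis through the center: (h ± c, k).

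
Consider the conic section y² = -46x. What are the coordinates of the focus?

Vertex (0, 0); 4p = -46 so p = -23/2. Opens left.
Focus is p units from the vertex along the axis: (h + p, k).

(-23/2, 0)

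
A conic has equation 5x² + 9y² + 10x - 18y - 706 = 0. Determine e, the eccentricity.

e = 2/3

Collect terms: 5(x² + 2x) + 9(y² - 2y) = 706
Complete the square: 5(x + 1)² + 9(y - 1)² = 706 + 5 + 9 = 720
Dividing both sides by 720: (x + 1)²/144 + (y - 1)²/80 = 1
Ellipse, center (-1, 1), major axis horizontal; a² = 144, b² = 80.
c² = a² - b² = 64, so c = 8.
e = c/a = 8/12 = 2/3.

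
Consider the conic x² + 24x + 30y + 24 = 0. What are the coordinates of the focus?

Only x is squared. Complete the square in x: (x + 12)² = -30(y - 4).
Vertex (-12, 4); 4p = -30 so p = -15/2. Opens down.
Focus is p units from the vertex along the axis: (h, k + p).

(-12, -7/2)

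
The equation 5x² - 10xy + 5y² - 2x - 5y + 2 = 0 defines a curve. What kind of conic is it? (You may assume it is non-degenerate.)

parabola

A = 5, B = -10, C = 5.
Discriminant B² − 4AC = (-10)² − 4·5·5 = 0.
B² − 4AC = 0 ⇒ parabola.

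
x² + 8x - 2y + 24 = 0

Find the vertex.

(-4, 4)

Only x is squared. Complete the square in x: (x + 4)² = 2(y - 4).
Vertex (-4, 4); 4p = 2 so p = 1/2. Opens up.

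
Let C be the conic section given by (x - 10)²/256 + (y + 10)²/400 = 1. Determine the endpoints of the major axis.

Center (10, -10). The larger denominator 400 sits under the y-term, so the major axis is vertical; a² = 400, b² = 256.
a = 20. Vertices at (h, k ± a).

(10, -30) and (10, 10)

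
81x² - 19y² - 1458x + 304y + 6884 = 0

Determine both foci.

Collect terms: 81(x² - 18x) -19(y² - 16y) = -6884
Completing the square gives 81(x - 9)² -19(y - 8)² = -6884 + 6561 - 1216 = -1539.
Dividing both sides by -1539: (y - 8)²/81 - (x - 9)²/19 = 1
Hyperbola, center (9, 8), transverse axis vertical; a² = 81, b² = 19.
c² = a² + b² = 81 + 19 = 100, so c = 10.
Foci lie on the vertical axis through the center: (h, k ± c).

(9, -2) and (9, 18)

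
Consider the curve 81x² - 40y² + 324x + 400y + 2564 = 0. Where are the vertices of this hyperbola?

Rearranging, 81(x² + 4x) -40(y² - 10y) = -2564.
81(x + 2)² -40(y - 5)² = -2564 + 324 - 1000 = -3240
Divide through by -3240 to get (y - 5)²/81 - (x + 2)²/40 = 1.
Hyperbola, center (-2, 5), transverse axis vertical; a² = 81, b² = 40.
a = 9. Vertices at (h, k ± a).

(-2, -4) and (-2, 14)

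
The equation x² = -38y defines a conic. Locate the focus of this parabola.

(0, -19/2)

Vertex (0, 0); 4p = -38 so p = -19/2. Opens down.
Focus is p units from the vertex along the axis: (h, k + p).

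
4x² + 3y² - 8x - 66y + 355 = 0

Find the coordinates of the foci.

(1, 10) and (1, 12)

Group the x- and y-terms: 4(x² - 2x) + 3(y² - 22y) = -355
4(x - 1)² + 3(y - 11)² = -355 + 4 + 363 = 12
Divide through by 12 to get (x - 1)²/3 + (y - 11)²/4 = 1.
Ellipse, center (1, 11), major axis vertical; a² = 4, b² = 3.
c² = a² - b² = 4 - 3 = 1, so c = 1.
Foci lie on the vertical axis through the center: (h, k ± c).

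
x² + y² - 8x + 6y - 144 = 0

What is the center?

(x² - 8x) + (y² + 6y) = 144
Completing the square gives (x - 4)² + (y + 3)² = 144 + 16 + 9 = 169.
So (x - 4)² + (y + 3)² = 169.
Circle centered at (4, -3) with r² = 169.

(4, -3)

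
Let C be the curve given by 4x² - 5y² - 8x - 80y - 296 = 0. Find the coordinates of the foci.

Rearranging, 4(x² - 2x) -5(y² + 16y) = 296.
Completing the square gives 4(x - 1)² -5(y + 8)² = 296 + 4 - 320 = -20.
Divide through by -20 to get (y + 8)²/4 - (x - 1)²/5 = 1.
Hyperbola, center (1, -8), transverse axis vertical; a² = 4, b² = 5.
c² = a² + b² = 4 + 5 = 9, so c = 3.
Foci lie on the vertical axis through the center: (h, k ± c).

(1, -11) and (1, -5)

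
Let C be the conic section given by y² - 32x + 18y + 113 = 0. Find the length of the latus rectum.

Only y is squared. Complete the square in y: (y + 9)² = 32(x - 1).
Vertex (1, -9); 4p = 32 so p = 8. Opens right.
Latus rectum length = |4p| = 32.

32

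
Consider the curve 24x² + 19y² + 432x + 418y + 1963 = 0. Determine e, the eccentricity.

e = √30/12

Group the x- and y-terms: 24(x² + 18x) + 19(y² + 22y) = -1963
24(x + 9)² + 19(y + 11)² = -1963 + 1944 + 2299 = 2280
Divide by 2280: (x + 9)²/95 + (y + 11)²/120 = 1
Ellipse, center (-9, -11), major axis vertical; a² = 120, b² = 95.
c² = a² - b² = 25, so c = 5.
e = c/a = 5/2√30 = √30/12.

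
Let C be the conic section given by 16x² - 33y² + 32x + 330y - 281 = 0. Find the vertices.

(-1, 1) and (-1, 9)

Collect terms: 16(x² + 2x) -33(y² - 10y) = 281
Complete the square: 16(x + 1)² -33(y - 5)² = 281 + 16 - 825 = -528
Divide by -528: (y - 5)²/16 - (x + 1)²/33 = 1
Hyperbola, center (-1, 5), transverse axis vertical; a² = 16, b² = 33.
a = 4. Vertices at (h, k ± a).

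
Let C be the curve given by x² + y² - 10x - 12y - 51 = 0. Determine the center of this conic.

Rearranging, (x² - 10x) + (y² - 12y) = 51.
(x - 5)² + (y - 6)² = 51 + 25 + 36 = 112
So (x - 5)² + (y - 6)² = 112.
Circle centered at (5, 6) with r² = 112.

(5, 6)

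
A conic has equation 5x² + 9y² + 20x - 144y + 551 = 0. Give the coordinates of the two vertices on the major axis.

(-5, 8) and (1, 8)

Collect terms: 5(x² + 4x) + 9(y² - 16y) = -551
Completing the square gives 5(x + 2)² + 9(y - 8)² = -551 + 20 + 576 = 45.
Divide by 45: (x + 2)²/9 + (y - 8)²/5 = 1
Ellipse, center (-2, 8), major axis horizontal; a² = 9, b² = 5.
a = 3. Vertices at (h ± a, k).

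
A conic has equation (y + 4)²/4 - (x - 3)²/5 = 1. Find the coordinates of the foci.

(3, -7) and (3, -1)

Center (3, -4). The positive term is the y-term, so the transverse axis is vertical; a² = 4, b² = 5.
c² = a² + b² = 4 + 5 = 9, so c = 3.
Foci lie on the vertical axis through the center: (h, k ± c).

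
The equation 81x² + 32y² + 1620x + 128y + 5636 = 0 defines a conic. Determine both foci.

81(x² + 20x) + 32(y² + 4y) = -5636
81(x + 10)² + 32(y + 2)² = -5636 + 8100 + 128 = 2592
Dividing both sides by 2592: (x + 10)²/32 + (y + 2)²/81 = 1
Ellipse, center (-10, -2), major axis vertical; a² = 81, b² = 32.
c² = a² - b² = 81 - 32 = 49, so c = 7.
Foci lie on the vertical axis through the center: (h, k ± c).

(-10, -9) and (-10, 5)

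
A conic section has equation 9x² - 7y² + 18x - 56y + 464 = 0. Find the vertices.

(-1, -13) and (-1, 5)

9(x² + 2x) -7(y² + 8y) = -464
9(x + 1)² -7(y + 4)² = -464 + 9 - 112 = -567
Divide by -567: (y + 4)²/81 - (x + 1)²/63 = 1
Hyperbola, center (-1, -4), transverse axis vertical; a² = 81, b² = 63.
a = 9. Vertices at (h, k ± a).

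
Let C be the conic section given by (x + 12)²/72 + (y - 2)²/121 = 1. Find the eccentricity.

Center (-12, 2). The larger denominator 121 sits under the y-term, so the major axis is vertical; a² = 121, b² = 72.
c² = a² - b² = 49, so c = 7.
e = c/a = 7/11.

e = 7/11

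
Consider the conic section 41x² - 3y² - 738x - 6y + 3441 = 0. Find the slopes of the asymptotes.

Collect terms: 41(x² - 18x) -3(y² + 2y) = -3441
Complete the square: 41(x - 9)² -3(y + 1)² = -3441 + 3321 - 3 = -123
Divide by -123: (y + 1)²/41 - (x - 9)²/3 = 1
Hyperbola, center (9, -1), transverse axis vertical; a² = 41, b² = 3.
For a vertical hyperbola the asymptotes have slope ±a/b.
Here that is ±√41/√3 = ±√123/3.

√123/3 and -√123/3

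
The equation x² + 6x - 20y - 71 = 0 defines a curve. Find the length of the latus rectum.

Only x is squared. Complete the square in x: (x + 3)² = 20(y + 4).
Vertex (-3, -4); 4p = 20 so p = 5. Opens up.
Latus rectum length = |4p| = 20.

20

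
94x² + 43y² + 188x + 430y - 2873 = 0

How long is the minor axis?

94(x² + 2x) + 43(y² + 10y) = 2873
Complete the square in x and y: 94(x + 1)² + 43(y + 5)² = 2873 + 94 + 1075 = 4042
Divide by 4042: (x + 1)²/43 + (y + 5)²/94 = 1
Ellipse, center (-1, -5), major axis vertical; a² = 94, b² = 43.
b² = 43 so b = √43; the minor axis has length 2b = 2√43.

2√43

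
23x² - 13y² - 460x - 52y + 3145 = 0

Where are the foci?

Collect terms: 23(x² - 20x) -13(y² + 4y) = -3145
Completing the square gives 23(x - 10)² -13(y + 2)² = -3145 + 2300 - 52 = -897.
Divide through by -897 to get (y + 2)²/69 - (x - 10)²/39 = 1.
Hyperbola, center (10, -2), transverse axis vertical; a² = 69, b² = 39.
c² = a² + b² = 69 + 39 = 108, so c = 6√3.
Foci lie on the vertical axis through the center: (h, k ± c).

(10, -2 - 6√3) and (10, -2 + 6√3)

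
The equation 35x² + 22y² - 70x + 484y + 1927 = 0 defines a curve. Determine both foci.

(1, -11 - √13) and (1, -11 + √13)

Group the x- and y-terms: 35(x² - 2x) + 22(y² + 22y) = -1927
35(x - 1)² + 22(y + 11)² = -1927 + 35 + 2662 = 770
Dividing both sides by 770: (x - 1)²/22 + (y + 11)²/35 = 1
Ellipse, center (1, -11), major axis vertical; a² = 35, b² = 22.
c² = a² - b² = 35 - 22 = 13, so c = √13.
Foci lie on the vertical axis through the center: (h, k ± c).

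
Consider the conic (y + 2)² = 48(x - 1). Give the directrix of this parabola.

x = -11

Vertex (1, -2); 4p = 48 so p = 12. Opens right.
Directrix is the vertical line x = h − p = 1 − (12) = -11.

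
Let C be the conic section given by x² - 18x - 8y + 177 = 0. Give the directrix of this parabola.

y = 10

Only x is squared. Complete the square in x: (x - 9)² = 8(y - 12).
Vertex (9, 12); 4p = 8 so p = 2. Opens up.
Directrix is the horizontal line y = k − p = 12 − (2) = 10.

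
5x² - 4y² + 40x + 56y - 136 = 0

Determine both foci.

(-7, 7) and (-1, 7)

Collect terms: 5(x² + 8x) -4(y² - 14y) = 136
Complete the square in x and y: 5(x + 4)² -4(y - 7)² = 136 + 80 - 196 = 20
Divide through by 20 to get (x + 4)²/4 - (y - 7)²/5 = 1.
Hyperbola, center (-4, 7), transverse axis horizontal; a² = 4, b² = 5.
c² = a² + b² = 4 + 5 = 9, so c = 3.
Foci lie on the horizontal axis through the center: (h ± c, k).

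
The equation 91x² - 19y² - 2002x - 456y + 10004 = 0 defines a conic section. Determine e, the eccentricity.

91(x² - 22x) -19(y² + 24y) = -10004
Complete the square: 91(x - 11)² -19(y + 12)² = -10004 + 11011 - 2736 = -1729
Divide by -1729: (y + 12)²/91 - (x - 11)²/19 = 1
Hyperbola, center (11, -12), transverse axis vertical; a² = 91, b² = 19.
c² = a² + b² = 110, so c = √110.
e = c/a = √110/√91 = √10010/91.

e = √10010/91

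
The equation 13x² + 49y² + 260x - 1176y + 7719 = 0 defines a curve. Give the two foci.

(-16, 12) and (-4, 12)

Group the x- and y-terms: 13(x² + 20x) + 49(y² - 24y) = -7719
13(x + 10)² + 49(y - 12)² = -7719 + 1300 + 7056 = 637
Divide by 637: (x + 10)²/49 + (y - 12)²/13 = 1
Ellipse, center (-10, 12), major axis horizontal; a² = 49, b² = 13.
c² = a² - b² = 49 - 13 = 36, so c = 6.
Foci lie on the horizontal axis through the center: (h ± c, k).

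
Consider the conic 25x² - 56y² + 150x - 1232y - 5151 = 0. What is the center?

25(x² + 6x) -56(y² + 22y) = 5151
Completing the square gives 25(x + 3)² -56(y + 11)² = 5151 + 225 - 6776 = -1400.
Dividing both sides by -1400: (y + 11)²/25 - (x + 3)²/56 = 1
Hyperbola with center (-3, -11).

(-3, -11)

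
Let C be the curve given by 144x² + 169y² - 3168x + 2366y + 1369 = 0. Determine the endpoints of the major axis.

Collect terms: 144(x² - 22x) + 169(y² + 14y) = -1369
Complete the square in x and y: 144(x - 11)² + 169(y + 7)² = -1369 + 17424 + 8281 = 24336
Dividing both sides by 24336: (x - 11)²/169 + (y + 7)²/144 = 1
Ellipse, center (11, -7), major axis horizontal; a² = 169, b² = 144.
a = 13. Vertices at (h ± a, k).

(-2, -7) and (24, -7)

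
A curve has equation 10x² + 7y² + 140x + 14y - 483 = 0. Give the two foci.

Collect terms: 10(x² + 14x) + 7(y² + 2y) = 483
Completing the square gives 10(x + 7)² + 7(y + 1)² = 483 + 490 + 7 = 980.
Dividing both sides by 980: (x + 7)²/98 + (y + 1)²/140 = 1
Ellipse, center (-7, -1), major axis vertical; a² = 140, b² = 98.
c² = a² - b² = 140 - 98 = 42, so c = √42.
Foci lie on the vertical axis through the center: (h, k ± c).

(-7, -1 - √42) and (-7, -1 + √42)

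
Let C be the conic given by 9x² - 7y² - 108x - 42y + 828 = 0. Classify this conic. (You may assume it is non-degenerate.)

No xy term. Coefficients of x² and y² are A = 9, C = -7.
A and C have opposite signs ⇒ hyperbola.

hyperbola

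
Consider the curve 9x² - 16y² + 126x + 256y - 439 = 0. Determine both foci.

Group: 9(x² + 14x) -16(y² - 16y) = 439
Completing the square gives 9(x + 7)² -16(y - 8)² = 439 + 441 - 1024 = -144.
Divide by -144: (y - 8)²/9 - (x + 7)²/16 = 1
Hyperbola, center (-7, 8), transverse axis vertical; a² = 9, b² = 16.
c² = a² + b² = 9 + 16 = 25, so c = 5.
Foci lie on the vertical axis through the center: (h, k ± c).

(-7, 3) and (-7, 13)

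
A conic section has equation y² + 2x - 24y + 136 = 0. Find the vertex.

Only y is squared. Complete the square in y: (y - 12)² = -2(x - 4).
Vertex (4, 12); 4p = -2 so p = -1/2. Opens left.

(4, 12)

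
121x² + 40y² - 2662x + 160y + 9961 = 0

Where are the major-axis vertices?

(11, -13) and (11, 9)

121(x² - 22x) + 40(y² + 4y) = -9961
Complete the square: 121(x - 11)² + 40(y + 2)² = -9961 + 14641 + 160 = 4840
Divide through by 4840 to get (x - 11)²/40 + (y + 2)²/121 = 1.
Ellipse, center (11, -2), major axis vertical; a² = 121, b² = 40.
a = 11. Vertices at (h, k ± a).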